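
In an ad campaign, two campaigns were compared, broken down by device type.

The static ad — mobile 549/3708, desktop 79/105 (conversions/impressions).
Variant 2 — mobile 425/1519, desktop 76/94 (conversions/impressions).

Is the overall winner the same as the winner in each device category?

Mobile: the static ad 549/3708 = 14.8%, Variant 2 425/1519 = 28.0% → Variant 2
Desktop: the static ad 79/105 = 75.2%, Variant 2 76/94 = 80.9% → Variant 2
Overall: the static ad 628/3813 = 16.5%, Variant 2 501/1613 = 31.1% → Variant 2
Variant 2 wins overall and in every device group — no reversal.

Yes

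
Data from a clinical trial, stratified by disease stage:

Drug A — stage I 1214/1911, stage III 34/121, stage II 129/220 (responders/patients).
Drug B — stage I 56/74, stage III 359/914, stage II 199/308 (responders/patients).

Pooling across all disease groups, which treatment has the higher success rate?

Stage I: Drug A 1214/1911 = 63.5%, Drug B 56/74 = 75.7% → Drug B
Stage III: Drug A 34/121 = 28.1%, Drug B 359/914 = 39.3% → Drug B
Stage II: Drug A 129/220 = 58.6%, Drug B 199/308 = 64.6% → Drug B
Overall: Drug A 1377/2252 = 61.1%, Drug B 614/1296 = 47.4% → Drug A
(Drug B wins every disease group but Drug A wins overall — Drug B's patients skew toward the low-rate stage III group.)

Drug A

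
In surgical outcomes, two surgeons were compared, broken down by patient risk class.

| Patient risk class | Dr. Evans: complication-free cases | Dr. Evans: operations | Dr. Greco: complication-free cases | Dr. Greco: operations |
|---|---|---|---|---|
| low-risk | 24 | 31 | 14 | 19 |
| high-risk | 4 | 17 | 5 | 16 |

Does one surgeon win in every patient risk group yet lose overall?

No

Low-risk: Dr. Evans 24/31 = 77.4%, Dr. Greco 14/19 = 73.7% → Dr. Evans
High-risk: Dr. Evans 4/17 = 23.5%, Dr. Greco 5/16 = 31.2% → Dr. Greco
Overall: Dr. Evans 28/48 = 58.3%, Dr. Greco 19/35 = 54.3% → Dr. Evans
Neither sweeps: Dr. Evans wins 1 of 2 groups, Dr. Greco wins 1. Dr. Evans wins overall but not every group — no Simpson reversal.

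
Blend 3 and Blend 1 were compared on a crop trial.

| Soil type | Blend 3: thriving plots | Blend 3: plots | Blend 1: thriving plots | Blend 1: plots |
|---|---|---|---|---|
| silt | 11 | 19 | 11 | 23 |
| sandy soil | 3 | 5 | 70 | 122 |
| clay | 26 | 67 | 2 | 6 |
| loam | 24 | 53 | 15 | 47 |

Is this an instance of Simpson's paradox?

Yes

Silt: Blend 3 11/19 = 57.9%, Blend 1 11/23 = 47.8% → Blend 3
Sandy soil: Blend 3 3/5 = 60.0%, Blend 1 70/122 = 57.4% → Blend 3
Clay: Blend 3 26/67 = 38.8%, Blend 1 2/6 = 33.3% → Blend 3
Loam: Blend 3 24/53 = 45.3%, Blend 1 15/47 = 31.9% → Blend 3
Overall: Blend 3 64/144 = 44.4%, Blend 1 98/198 = 49.5% → Blend 1
Blend 3 wins each soil group but Blend 1 wins overall — the comparison reverses. Blend 3's plots skew toward clay, which has a lower base rate.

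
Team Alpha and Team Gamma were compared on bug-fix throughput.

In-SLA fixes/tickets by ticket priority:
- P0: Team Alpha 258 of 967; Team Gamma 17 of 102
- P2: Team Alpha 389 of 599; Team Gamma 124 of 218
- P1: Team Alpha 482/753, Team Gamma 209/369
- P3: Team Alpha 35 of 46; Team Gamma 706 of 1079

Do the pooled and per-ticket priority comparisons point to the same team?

No

P0: Team Alpha 258/967 = 26.7%, Team Gamma 17/102 = 16.7% → Team Alpha
P2: Team Alpha 389/599 = 64.9%, Team Gamma 124/218 = 56.9% → Team Alpha
P1: Team Alpha 482/753 = 64.0%, Team Gamma 209/369 = 56.6% → Team Alpha
P3: Team Alpha 35/46 = 76.1%, Team Gamma 706/1079 = 65.4% → Team Alpha
Overall: Team Alpha 1164/2365 = 49.2%, Team Gamma 1056/1768 = 59.7% → Team Gamma
Team Alpha wins each ticket group but Team Gamma wins overall — the comparison reverses. Team Alpha's tickets skew toward P0, which has a lower base rate.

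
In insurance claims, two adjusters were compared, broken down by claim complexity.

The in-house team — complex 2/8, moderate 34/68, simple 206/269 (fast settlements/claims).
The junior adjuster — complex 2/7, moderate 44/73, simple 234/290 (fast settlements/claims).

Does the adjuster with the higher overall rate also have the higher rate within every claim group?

Complex: the in-house team 2/8 = 25.0%, the junior adjuster 2/7 = 28.6% → the junior adjuster
Moderate: the in-house team 34/68 = 50.0%, the junior adjuster 44/73 = 60.3% → the junior adjuster
Simple: the in-house team 206/269 = 76.6%, the junior adjuster 234/290 = 80.7% → the junior adjuster
Overall: the in-house team 242/345 = 70.1%, the junior adjuster 280/370 = 75.7% → the junior adjuster
The junior adjuster wins overall and in every claim group — no reversal.

Yes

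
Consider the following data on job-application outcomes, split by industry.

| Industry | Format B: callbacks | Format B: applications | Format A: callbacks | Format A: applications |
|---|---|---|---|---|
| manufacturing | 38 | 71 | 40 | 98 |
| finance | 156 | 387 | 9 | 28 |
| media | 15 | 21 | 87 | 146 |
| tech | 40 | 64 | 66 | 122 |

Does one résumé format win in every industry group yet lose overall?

Manufacturing: Format B 38/71 = 53.5%, Format A 40/98 = 40.8% → Format B
Finance: Format B 156/387 = 40.3%, Format A 9/28 = 32.1% → Format B
Media: Format B 15/21 = 71.4%, Format A 87/146 = 59.6% → Format B
Tech: Format B 40/64 = 62.5%, Format A 66/122 = 54.1% → Format B
Overall: Format B 249/543 = 45.9%, Format A 202/394 = 51.3% → Format A
Format B wins each industry group but Format A wins overall — the comparison reverses. Format B's applications skew toward finance, which has a lower base rate.

Yes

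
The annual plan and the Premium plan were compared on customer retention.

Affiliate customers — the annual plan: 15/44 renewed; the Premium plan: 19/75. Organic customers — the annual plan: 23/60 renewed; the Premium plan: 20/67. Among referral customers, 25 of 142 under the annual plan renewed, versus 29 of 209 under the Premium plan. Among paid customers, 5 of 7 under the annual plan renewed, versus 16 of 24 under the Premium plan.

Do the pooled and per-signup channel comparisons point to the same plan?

Affiliate: the annual plan 15/44 = 34.1%, the Premium plan 19/75 = 25.3% → the annual plan
Organic: the annual plan 23/60 = 38.3%, the Premium plan 20/67 = 29.9% → the annual plan
Referral: the annual plan 25/142 = 17.6%, the Premium plan 29/209 = 13.9% → the annual plan
Paid: the annual plan 5/7 = 71.4%, the Premium plan 16/24 = 66.7% → the annual plan
Overall: the annual plan 68/253 = 26.9%, the Premium plan 84/375 = 22.4% → the annual plan
The annual plan wins overall and in every signup group — no reversal.

Yes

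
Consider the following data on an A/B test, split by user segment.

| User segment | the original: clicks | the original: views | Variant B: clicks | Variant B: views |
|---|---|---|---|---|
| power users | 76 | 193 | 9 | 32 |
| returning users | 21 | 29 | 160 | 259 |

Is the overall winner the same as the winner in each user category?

Power users: the original 76/193 = 39.4%, Variant B 9/32 = 28.1% → the original
Returning users: the original 21/29 = 72.4%, Variant B 160/259 = 61.8% → the original
Overall: the original 97/222 = 43.7%, Variant B 169/291 = 58.1% → Variant B
The original wins each user group but Variant B wins overall — the comparison reverses. The original's views skew toward power users, which has a lower base rate.

No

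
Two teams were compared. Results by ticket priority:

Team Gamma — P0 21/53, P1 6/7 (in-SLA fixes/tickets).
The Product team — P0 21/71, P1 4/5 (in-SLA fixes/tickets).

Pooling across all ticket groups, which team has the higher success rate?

Team Gamma

P0: Team Gamma 21/53 = 39.6%, the Product team 21/71 = 29.6% → Team Gamma
P1: Team Gamma 6/7 = 85.7%, the Product team 4/5 = 80.0% → Team Gamma
Overall: Team Gamma 27/60 = 45.0%, the Product team 25/76 = 32.9% → Team Gamma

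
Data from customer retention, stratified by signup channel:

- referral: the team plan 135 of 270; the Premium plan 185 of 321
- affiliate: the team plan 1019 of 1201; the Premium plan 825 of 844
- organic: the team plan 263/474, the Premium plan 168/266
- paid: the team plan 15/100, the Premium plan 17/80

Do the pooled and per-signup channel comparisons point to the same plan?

Yes

Referral: the team plan 135/270 = 50.0%, the Premium plan 185/321 = 57.6% → the Premium plan
Affiliate: the team plan 1019/1201 = 84.8%, the Premium plan 825/844 = 97.7% → the Premium plan
Organic: the team plan 263/474 = 55.5%, the Premium plan 168/266 = 63.2% → the Premium plan
Paid: the team plan 15/100 = 15.0%, the Premium plan 17/80 = 21.2% → the Premium plan
Overall: the team plan 1432/2045 = 70.0%, the Premium plan 1195/1511 = 79.1% → the Premium plan
The Premium plan wins overall and in every signup group — no reversal.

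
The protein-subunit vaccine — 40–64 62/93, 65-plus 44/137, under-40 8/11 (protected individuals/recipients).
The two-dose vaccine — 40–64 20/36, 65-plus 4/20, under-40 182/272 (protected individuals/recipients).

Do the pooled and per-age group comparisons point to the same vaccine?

40–64: the protein-subunit vaccine 62/93 = 66.7%, the two-dose vaccine 20/36 = 55.6% → the protein-subunit vaccine
65-plus: the protein-subunit vaccine 44/137 = 32.1%, the two-dose vaccine 4/20 = 20.0% → the protein-subunit vaccine
Under-40: the protein-subunit vaccine 8/11 = 72.7%, the two-dose vaccine 182/272 = 66.9% → the protein-subunit vaccine
Overall: the protein-subunit vaccine 114/241 = 47.3%, the two-dose vaccine 206/328 = 62.8% → the two-dose vaccine
The protein-subunit vaccine wins each age group but the two-dose vaccine wins overall — the comparison reverses. The protein-subunit vaccine's recipients skew toward 65-plus, which has a lower base rate.

No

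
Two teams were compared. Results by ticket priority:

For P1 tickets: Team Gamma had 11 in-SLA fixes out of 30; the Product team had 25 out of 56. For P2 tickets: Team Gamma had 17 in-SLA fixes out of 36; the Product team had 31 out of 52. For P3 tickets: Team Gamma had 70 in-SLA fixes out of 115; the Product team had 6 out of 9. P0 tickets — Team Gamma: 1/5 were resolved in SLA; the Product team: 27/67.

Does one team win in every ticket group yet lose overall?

Yes

P1: Team Gamma 11/30 = 36.7%, the Product team 25/56 = 44.6% → the Product team
P2: Team Gamma 17/36 = 47.2%, the Product team 31/52 = 59.6% → the Product team
P3: Team Gamma 70/115 = 60.9%, the Product team 6/9 = 66.7% → the Product team
P0: Team Gamma 1/5 = 20.0%, the Product team 27/67 = 40.3% → the Product team
Overall: Team Gamma 99/186 = 53.2%, the Product team 89/184 = 48.4% → Team Gamma
The Product team wins each ticket group but Team Gamma wins overall — the comparison reverses. The Product team's tickets skew toward P0, which has a lower base rate.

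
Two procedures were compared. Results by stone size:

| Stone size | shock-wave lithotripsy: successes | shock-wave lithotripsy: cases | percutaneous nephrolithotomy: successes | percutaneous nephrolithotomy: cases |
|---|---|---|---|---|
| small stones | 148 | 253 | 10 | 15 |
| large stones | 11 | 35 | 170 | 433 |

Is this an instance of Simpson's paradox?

Yes

Small stones: shock-wave lithotripsy 148/253 = 58.5%, percutaneous nephrolithotomy 10/15 = 66.7% → percutaneous nephrolithotomy
Large stones: shock-wave lithotripsy 11/35 = 31.4%, percutaneous nephrolithotomy 170/433 = 39.3% → percutaneous nephrolithotomy
Overall: shock-wave lithotripsy 159/288 = 55.2%, percutaneous nephrolithotomy 180/448 = 40.2% → shock-wave lithotripsy
Percutaneous nephrolithotomy wins each stone group but shock-wave lithotripsy wins overall — the comparison reverses. Percutaneous nephrolithotomy's cases skew toward large stones, which has a lower base rate.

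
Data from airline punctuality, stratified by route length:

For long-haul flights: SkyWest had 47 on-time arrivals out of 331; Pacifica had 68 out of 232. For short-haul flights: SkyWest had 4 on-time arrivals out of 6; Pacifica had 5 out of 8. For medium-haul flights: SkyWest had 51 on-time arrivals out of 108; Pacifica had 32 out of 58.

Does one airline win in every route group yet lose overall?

No

Long-haul: SkyWest 47/331 = 14.2%, Pacifica 68/232 = 29.3% → Pacifica
Short-haul: SkyWest 4/6 = 66.7%, Pacifica 5/8 = 62.5% → SkyWest
Medium-haul: SkyWest 51/108 = 47.2%, Pacifica 32/58 = 55.2% → Pacifica
Overall: SkyWest 102/445 = 22.9%, Pacifica 105/298 = 35.2% → Pacifica
Neither sweeps: SkyWest wins 1 of 3 groups, Pacifica wins 2. Pacifica wins overall but not every group — no Simpson reversal.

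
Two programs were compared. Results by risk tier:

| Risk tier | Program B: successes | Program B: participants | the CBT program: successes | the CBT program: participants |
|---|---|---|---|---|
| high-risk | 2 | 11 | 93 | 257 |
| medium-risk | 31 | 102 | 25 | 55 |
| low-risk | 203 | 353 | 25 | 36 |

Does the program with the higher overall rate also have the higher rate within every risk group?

No

High-risk: Program B 2/11 = 18.2%, the CBT program 93/257 = 36.2% → the CBT program
Medium-risk: Program B 31/102 = 30.4%, the CBT program 25/55 = 45.5% → the CBT program
Low-risk: Program B 203/353 = 57.5%, the CBT program 25/36 = 69.4% → the CBT program
Overall: Program B 236/466 = 50.6%, the CBT program 143/348 = 41.1% → Program B
The CBT program wins each risk group but Program B wins overall — the comparison reverses. The CBT program's participants skew toward high-risk, which has a lower base rate.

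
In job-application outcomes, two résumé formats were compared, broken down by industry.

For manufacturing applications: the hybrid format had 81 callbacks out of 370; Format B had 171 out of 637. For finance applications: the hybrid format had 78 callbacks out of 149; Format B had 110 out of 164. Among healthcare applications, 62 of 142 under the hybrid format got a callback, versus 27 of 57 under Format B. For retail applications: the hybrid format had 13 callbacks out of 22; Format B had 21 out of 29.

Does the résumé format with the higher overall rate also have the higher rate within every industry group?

Yes

Manufacturing: the hybrid format 81/370 = 21.9%, Format B 171/637 = 26.8% → Format B
Finance: the hybrid format 78/149 = 52.3%, Format B 110/164 = 67.1% → Format B
Healthcare: the hybrid format 62/142 = 43.7%, Format B 27/57 = 47.4% → Format B
Retail: the hybrid format 13/22 = 59.1%, Format B 21/29 = 72.4% → Format B
Overall: the hybrid format 234/683 = 34.3%, Format B 329/887 = 37.1% → Format B
Format B wins overall and in every industry group — no reversal.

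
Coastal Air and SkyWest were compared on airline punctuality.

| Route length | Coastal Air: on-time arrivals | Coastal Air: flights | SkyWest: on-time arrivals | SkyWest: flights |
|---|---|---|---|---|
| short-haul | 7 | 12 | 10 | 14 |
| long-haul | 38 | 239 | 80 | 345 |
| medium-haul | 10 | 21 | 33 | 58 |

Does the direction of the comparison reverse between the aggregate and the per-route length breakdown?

Short-haul: Coastal Air 7/12 = 58.3%, SkyWest 10/14 = 71.4% → SkyWest
Long-haul: Coastal Air 38/239 = 15.9%, SkyWest 80/345 = 23.2% → SkyWest
Medium-haul: Coastal Air 10/21 = 47.6%, SkyWest 33/58 = 56.9% → SkyWest
Overall: Coastal Air 55/272 = 20.2%, SkyWest 123/417 = 29.5% → SkyWest
SkyWest wins overall and in every route group — no reversal.

No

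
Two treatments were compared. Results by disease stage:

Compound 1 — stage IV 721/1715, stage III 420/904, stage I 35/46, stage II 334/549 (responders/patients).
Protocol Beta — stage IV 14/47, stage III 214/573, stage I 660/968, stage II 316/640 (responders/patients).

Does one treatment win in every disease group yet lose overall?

Stage IV: Compound 1 721/1715 = 42.0%, Protocol Beta 14/47 = 29.8% → Compound 1
Stage III: Compound 1 420/904 = 46.5%, Protocol Beta 214/573 = 37.3% → Compound 1
Stage I: Compound 1 35/46 = 76.1%, Protocol Beta 660/968 = 68.2% → Compound 1
Stage II: Compound 1 334/549 = 60.8%, Protocol Beta 316/640 = 49.4% → Compound 1
Overall: Compound 1 1510/3214 = 47.0%, Protocol Beta 1204/2228 = 54.0% → Protocol Beta
Compound 1 wins each disease group but Protocol Beta wins overall — the comparison reverses. Compound 1's patients skew toward stage IV, which has a lower base rate.

Yes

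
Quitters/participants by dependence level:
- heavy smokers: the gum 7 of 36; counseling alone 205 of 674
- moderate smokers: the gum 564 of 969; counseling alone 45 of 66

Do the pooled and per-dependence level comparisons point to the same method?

No

Heavy smokers: the gum 7/36 = 19.4%, counseling alone 205/674 = 30.4% → counseling alone
Moderate smokers: the gum 564/969 = 58.2%, counseling alone 45/66 = 68.2% → counseling alone
Overall: the gum 571/1005 = 56.8%, counseling alone 250/740 = 33.8% → the gum
Counseling alone wins each dependence group but the gum wins overall — the comparison reverses. Counseling alone's participants skew toward heavy smokers, which has a lower base rate.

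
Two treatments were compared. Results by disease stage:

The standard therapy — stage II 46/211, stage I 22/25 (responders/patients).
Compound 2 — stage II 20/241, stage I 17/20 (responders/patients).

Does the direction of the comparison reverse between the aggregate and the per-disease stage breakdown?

Stage II: the standard therapy 46/211 = 21.8%, Compound 2 20/241 = 8.3% → the standard therapy
Stage I: the standard therapy 22/25 = 88.0%, Compound 2 17/20 = 85.0% → the standard therapy
Overall: the standard therapy 68/236 = 28.8%, Compound 2 37/261 = 14.2% → the standard therapy
The standard therapy wins overall and in every disease group — no reversal.

No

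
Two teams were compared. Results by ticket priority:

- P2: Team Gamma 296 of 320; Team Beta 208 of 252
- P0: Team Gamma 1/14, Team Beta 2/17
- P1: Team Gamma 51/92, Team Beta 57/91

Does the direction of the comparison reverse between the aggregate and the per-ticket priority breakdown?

No

P2: Team Gamma 296/320 = 92.5%, Team Beta 208/252 = 82.5% → Team Gamma
P0: Team Gamma 1/14 = 7.1%, Team Beta 2/17 = 11.8% → Team Beta
P1: Team Gamma 51/92 = 55.4%, Team Beta 57/91 = 62.6% → Team Beta
Overall: Team Gamma 348/426 = 81.7%, Team Beta 267/360 = 74.2% → Team Gamma
Neither sweeps: Team Gamma wins 1 of 3 groups, Team Beta wins 2. Team Gamma wins overall but not every group — no Simpson reversal.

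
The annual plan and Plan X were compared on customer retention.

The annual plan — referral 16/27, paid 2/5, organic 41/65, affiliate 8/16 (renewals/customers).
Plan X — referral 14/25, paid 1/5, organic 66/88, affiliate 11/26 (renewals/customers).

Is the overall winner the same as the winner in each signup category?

Referral: the annual plan 16/27 = 59.3%, Plan X 14/25 = 56.0% → the annual plan
Paid: the annual plan 2/5 = 40.0%, Plan X 1/5 = 20.0% → the annual plan
Organic: the annual plan 41/65 = 63.1%, Plan X 66/88 = 75.0% → Plan X
Affiliate: the annual plan 8/16 = 50.0%, Plan X 11/26 = 42.3% → the annual plan
Overall: the annual plan 67/113 = 59.3%, Plan X 92/144 = 63.9% → Plan X
Neither sweeps: the annual plan wins 3 of 4 groups, Plan X wins 1. Plan X wins overall but not every group — no Simpson reversal.

No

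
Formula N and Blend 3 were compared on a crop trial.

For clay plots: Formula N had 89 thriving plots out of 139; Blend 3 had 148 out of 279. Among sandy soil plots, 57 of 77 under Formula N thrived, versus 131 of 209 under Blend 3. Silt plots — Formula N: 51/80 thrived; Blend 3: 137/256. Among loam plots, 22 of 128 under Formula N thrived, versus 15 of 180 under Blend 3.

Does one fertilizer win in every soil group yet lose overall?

No

Clay: Formula N 89/139 = 64.0%, Blend 3 148/279 = 53.0% → Formula N
Sandy soil: Formula N 57/77 = 74.0%, Blend 3 131/209 = 62.7% → Formula N
Silt: Formula N 51/80 = 63.8%, Blend 3 137/256 = 53.5% → Formula N
Loam: Formula N 22/128 = 17.2%, Blend 3 15/180 = 8.3% → Formula N
Overall: Formula N 219/424 = 51.7%, Blend 3 431/924 = 46.6% → Formula N
Formula N wins overall and in every soil group — no reversal.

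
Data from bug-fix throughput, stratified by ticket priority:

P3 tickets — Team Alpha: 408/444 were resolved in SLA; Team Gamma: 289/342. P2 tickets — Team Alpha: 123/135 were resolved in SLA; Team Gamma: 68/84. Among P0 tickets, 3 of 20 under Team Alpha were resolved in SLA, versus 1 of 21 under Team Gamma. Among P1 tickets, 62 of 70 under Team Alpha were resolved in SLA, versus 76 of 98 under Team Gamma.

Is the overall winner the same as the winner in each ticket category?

Yes

P3: Team Alpha 408/444 = 91.9%, Team Gamma 289/342 = 84.5% → Team Alpha
P2: Team Alpha 123/135 = 91.1%, Team Gamma 68/84 = 81.0% → Team Alpha
P0: Team Alpha 3/20 = 15.0%, Team Gamma 1/21 = 4.8% → Team Alpha
P1: Team Alpha 62/70 = 88.6%, Team Gamma 76/98 = 77.6% → Team Alpha
Overall: Team Alpha 596/669 = 89.1%, Team Gamma 434/545 = 79.6% → Team Alpha
Team Alpha wins overall and in every ticket group — no reversal.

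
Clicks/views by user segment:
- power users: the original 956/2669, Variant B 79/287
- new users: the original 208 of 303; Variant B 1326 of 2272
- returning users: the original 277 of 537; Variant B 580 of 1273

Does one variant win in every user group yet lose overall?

Yes

Power users: the original 956/2669 = 35.8%, Variant B 79/287 = 27.5% → the original
New users: the original 208/303 = 68.6%, Variant B 1326/2272 = 58.4% → the original
Returning users: the original 277/537 = 51.6%, Variant B 580/1273 = 45.6% → the original
Overall: the original 1441/3509 = 41.1%, Variant B 1985/3832 = 51.8% → Variant B
The original wins each user group but Variant B wins overall — the comparison reverses. The original's views skew toward power users, which has a lower base rate.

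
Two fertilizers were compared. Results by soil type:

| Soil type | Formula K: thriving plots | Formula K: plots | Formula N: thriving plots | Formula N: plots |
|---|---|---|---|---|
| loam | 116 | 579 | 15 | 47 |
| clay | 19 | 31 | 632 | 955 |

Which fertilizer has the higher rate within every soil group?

Loam: Formula K 116/579 = 20.0%, Formula N 15/47 = 31.9% → Formula N
Clay: Formula K 19/31 = 61.3%, Formula N 632/955 = 66.2% → Formula N
Formula N has the higher rate in both groups.

Formula N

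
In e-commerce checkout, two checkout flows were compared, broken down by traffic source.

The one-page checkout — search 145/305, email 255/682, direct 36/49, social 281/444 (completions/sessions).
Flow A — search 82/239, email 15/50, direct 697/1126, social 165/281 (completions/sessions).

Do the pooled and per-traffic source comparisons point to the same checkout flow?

Search: the one-page checkout 145/305 = 47.5%, Flow A 82/239 = 34.3% → the one-page checkout
Email: the one-page checkout 255/682 = 37.4%, Flow A 15/50 = 30.0% → the one-page checkout
Direct: the one-page checkout 36/49 = 73.5%, Flow A 697/1126 = 61.9% → the one-page checkout
Social: the one-page checkout 281/444 = 63.3%, Flow A 165/281 = 58.7% → the one-page checkout
Overall: the one-page checkout 717/1480 = 48.4%, Flow A 959/1696 = 56.5% → Flow A
The one-page checkout wins each traffic group but Flow A wins overall — the comparison reverses. The one-page checkout's sessions skew toward email, which has a lower base rate.

No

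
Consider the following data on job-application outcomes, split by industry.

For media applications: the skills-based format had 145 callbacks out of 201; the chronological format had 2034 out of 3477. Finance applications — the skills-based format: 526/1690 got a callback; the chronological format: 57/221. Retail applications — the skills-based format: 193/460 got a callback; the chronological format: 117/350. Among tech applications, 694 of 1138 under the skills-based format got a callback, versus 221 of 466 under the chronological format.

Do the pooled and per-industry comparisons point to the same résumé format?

No

Media: the skills-based format 145/201 = 72.1%, the chronological format 2034/3477 = 58.5% → the skills-based format
Finance: the skills-based format 526/1690 = 31.1%, the chronological format 57/221 = 25.8% → the skills-based format
Retail: the skills-based format 193/460 = 42.0%, the chronological format 117/350 = 33.4% → the skills-based format
Tech: the skills-based format 694/1138 = 61.0%, the chronological format 221/466 = 47.4% → the skills-based format
Overall: the skills-based format 1558/3489 = 44.7%, the chronological format 2429/4514 = 53.8% → the chronological format
The skills-based format wins each industry group but the chronological format wins overall — the comparison reverses. The skills-based format's applications skew toward finance, which has a lower base rate.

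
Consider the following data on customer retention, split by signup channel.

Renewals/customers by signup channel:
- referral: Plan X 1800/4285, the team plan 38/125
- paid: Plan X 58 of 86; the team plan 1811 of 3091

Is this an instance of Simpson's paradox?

Yes

Referral: Plan X 1800/4285 = 42.0%, the team plan 38/125 = 30.4% → Plan X
Paid: Plan X 58/86 = 67.4%, the team plan 1811/3091 = 58.6% → Plan X
Overall: Plan X 1858/4371 = 42.5%, the team plan 1849/3216 = 57.5% → the team plan
Plan X wins each signup group but the team plan wins overall — the comparison reverses. Plan X's customers skew toward referral, which has a lower base rate.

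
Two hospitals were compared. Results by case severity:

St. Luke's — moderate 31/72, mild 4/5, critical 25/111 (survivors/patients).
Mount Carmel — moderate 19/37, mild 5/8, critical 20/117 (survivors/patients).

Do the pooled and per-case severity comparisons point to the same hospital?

Moderate: St. Luke's 31/72 = 43.1%, Mount Carmel 19/37 = 51.4% → Mount Carmel
Mild: St. Luke's 4/5 = 80.0%, Mount Carmel 5/8 = 62.5% → St. Luke's
Critical: St. Luke's 25/111 = 22.5%, Mount Carmel 20/117 = 17.1% → St. Luke's
Overall: St. Luke's 60/188 = 31.9%, Mount Carmel 44/162 = 27.2% → St. Luke's
Neither sweeps: St. Luke's wins 2 of 3 groups, Mount Carmel wins 1. St. Luke's wins overall but not every group — no Simpson reversal.

No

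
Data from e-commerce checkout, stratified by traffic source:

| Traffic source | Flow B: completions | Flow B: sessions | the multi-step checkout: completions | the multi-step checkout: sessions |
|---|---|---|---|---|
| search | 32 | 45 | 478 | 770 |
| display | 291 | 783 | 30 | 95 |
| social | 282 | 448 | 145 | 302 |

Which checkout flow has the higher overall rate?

Search: Flow B 32/45 = 71.1%, the multi-step checkout 478/770 = 62.1% → Flow B
Display: Flow B 291/783 = 37.2%, the multi-step checkout 30/95 = 31.6% → Flow B
Social: Flow B 282/448 = 62.9%, the multi-step checkout 145/302 = 48.0% → Flow B
Overall: Flow B 605/1276 = 47.4%, the multi-step checkout 653/1167 = 56.0% → the multi-step checkout
(Flow B wins every traffic group but the multi-step checkout wins overall — Flow B's sessions skew toward the low-rate display group.)

the multi-step checkout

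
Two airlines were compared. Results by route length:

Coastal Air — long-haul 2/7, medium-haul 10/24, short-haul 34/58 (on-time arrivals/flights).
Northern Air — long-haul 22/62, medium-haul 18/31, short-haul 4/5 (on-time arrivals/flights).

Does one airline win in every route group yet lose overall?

Yes

Long-haul: Coastal Air 2/7 = 28.6%, Northern Air 22/62 = 35.5% → Northern Air
Medium-haul: Coastal Air 10/24 = 41.7%, Northern Air 18/31 = 58.1% → Northern Air
Short-haul: Coastal Air 34/58 = 58.6%, Northern Air 4/5 = 80.0% → Northern Air
Overall: Coastal Air 46/89 = 51.7%, Northern Air 44/98 = 44.9% → Coastal Air
Northern Air wins each route group but Coastal Air wins overall — the comparison reverses. Northern Air's flights skew toward long-haul, which has a lower base rate.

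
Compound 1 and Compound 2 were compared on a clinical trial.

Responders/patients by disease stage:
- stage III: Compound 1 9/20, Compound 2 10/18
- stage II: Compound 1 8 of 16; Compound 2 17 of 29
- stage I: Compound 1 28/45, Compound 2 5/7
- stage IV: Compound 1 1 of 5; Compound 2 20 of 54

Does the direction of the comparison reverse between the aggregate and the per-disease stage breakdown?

Yes

Stage III: Compound 1 9/20 = 45.0%, Compound 2 10/18 = 55.6% → Compound 2
Stage II: Compound 1 8/16 = 50.0%, Compound 2 17/29 = 58.6% → Compound 2
Stage I: Compound 1 28/45 = 62.2%, Compound 2 5/7 = 71.4% → Compound 2
Stage IV: Compound 1 1/5 = 20.0%, Compound 2 20/54 = 37.0% → Compound 2
Overall: Compound 1 46/86 = 53.5%, Compound 2 52/108 = 48.1% → Compound 1
Compound 2 wins each disease group but Compound 1 wins overall — the comparison reverses. Compound 2's patients skew toward stage IV, which has a lower base rate.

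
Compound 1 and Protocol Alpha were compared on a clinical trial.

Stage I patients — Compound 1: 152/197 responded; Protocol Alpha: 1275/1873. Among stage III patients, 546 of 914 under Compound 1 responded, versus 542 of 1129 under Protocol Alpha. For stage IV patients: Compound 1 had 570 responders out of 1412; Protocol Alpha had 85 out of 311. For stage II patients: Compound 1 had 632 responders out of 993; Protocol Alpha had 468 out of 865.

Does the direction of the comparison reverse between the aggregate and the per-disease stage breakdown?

Stage I: Compound 1 152/197 = 77.2%, Protocol Alpha 1275/1873 = 68.1% → Compound 1
Stage III: Compound 1 546/914 = 59.7%, Protocol Alpha 542/1129 = 48.0% → Compound 1
Stage IV: Compound 1 570/1412 = 40.4%, Protocol Alpha 85/311 = 27.3% → Compound 1
Stage II: Compound 1 632/993 = 63.6%, Protocol Alpha 468/865 = 54.1% → Compound 1
Overall: Compound 1 1900/3516 = 54.0%, Protocol Alpha 2370/4178 = 56.7% → Protocol Alpha
Compound 1 wins each disease group but Protocol Alpha wins overall — the comparison reverses. Compound 1's patients skew toward stage IV, which has a lower base rate.

Yes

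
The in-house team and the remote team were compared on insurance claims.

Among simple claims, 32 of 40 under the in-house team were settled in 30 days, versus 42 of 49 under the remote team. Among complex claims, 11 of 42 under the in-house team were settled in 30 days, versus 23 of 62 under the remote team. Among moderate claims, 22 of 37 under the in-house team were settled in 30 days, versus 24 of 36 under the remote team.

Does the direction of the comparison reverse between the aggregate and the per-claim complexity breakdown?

No

Simple: the in-house team 32/40 = 80.0%, the remote team 42/49 = 85.7% → the remote team
Complex: the in-house team 11/42 = 26.2%, the remote team 23/62 = 37.1% → the remote team
Moderate: the in-house team 22/37 = 59.5%, the remote team 24/36 = 66.7% → the remote team
Overall: the in-house team 65/119 = 54.6%, the remote team 89/147 = 60.5% → the remote team
The remote team wins overall and in every claim group — no reversal.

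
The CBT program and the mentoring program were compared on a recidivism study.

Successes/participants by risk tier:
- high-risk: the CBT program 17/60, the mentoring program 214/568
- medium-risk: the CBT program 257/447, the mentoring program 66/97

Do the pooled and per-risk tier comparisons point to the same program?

High-risk: the CBT program 17/60 = 28.3%, the mentoring program 214/568 = 37.7% → the mentoring program
Medium-risk: the CBT program 257/447 = 57.5%, the mentoring program 66/97 = 68.0% → the mentoring program
Overall: the CBT program 274/507 = 54.0%, the mentoring program 280/665 = 42.1% → the CBT program
The mentoring program wins each risk group but the CBT program wins overall — the comparison reverses. The mentoring program's participants skew toward high-risk, which has a lower base rate.

No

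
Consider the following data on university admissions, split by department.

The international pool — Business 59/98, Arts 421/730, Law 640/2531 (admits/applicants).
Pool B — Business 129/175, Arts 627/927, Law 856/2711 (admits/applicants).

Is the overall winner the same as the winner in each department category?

Business: the international pool 59/98 = 60.2%, Pool B 129/175 = 73.7% → Pool B
Arts: the international pool 421/730 = 57.7%, Pool B 627/927 = 67.6% → Pool B
Law: the international pool 640/2531 = 25.3%, Pool B 856/2711 = 31.6% → Pool B
Overall: the international pool 1120/3359 = 33.3%, Pool B 1612/3813 = 42.3% → Pool B
Pool B wins overall and in every department group — no reversal.

Yes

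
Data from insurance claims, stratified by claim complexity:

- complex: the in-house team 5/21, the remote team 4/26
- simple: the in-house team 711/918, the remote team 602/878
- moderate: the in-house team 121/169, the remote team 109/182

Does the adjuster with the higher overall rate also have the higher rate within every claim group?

Yes

Complex: the in-house team 5/21 = 23.8%, the remote team 4/26 = 15.4% → the in-house team
Simple: the in-house team 711/918 = 77.5%, the remote team 602/878 = 68.6% → the in-house team
Moderate: the in-house team 121/169 = 71.6%, the remote team 109/182 = 59.9% → the in-house team
Overall: the in-house team 837/1108 = 75.5%, the remote team 715/1086 = 65.8% → the in-house team
The in-house team wins overall and in every claim group — no reversal.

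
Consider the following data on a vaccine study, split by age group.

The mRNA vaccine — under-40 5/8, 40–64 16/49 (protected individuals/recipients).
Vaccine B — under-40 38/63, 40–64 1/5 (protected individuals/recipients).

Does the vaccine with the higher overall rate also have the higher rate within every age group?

Under-40: the mRNA vaccine 5/8 = 62.5%, Vaccine B 38/63 = 60.3% → the mRNA vaccine
40–64: the mRNA vaccine 16/49 = 32.7%, Vaccine B 1/5 = 20.0% → the mRNA vaccine
Overall: the mRNA vaccine 21/57 = 36.8%, Vaccine B 39/68 = 57.4% → Vaccine B
The mRNA vaccine wins each age group but Vaccine B wins overall — the comparison reverses. The mRNA vaccine's recipients skew toward 40–64, which has a lower base rate.

No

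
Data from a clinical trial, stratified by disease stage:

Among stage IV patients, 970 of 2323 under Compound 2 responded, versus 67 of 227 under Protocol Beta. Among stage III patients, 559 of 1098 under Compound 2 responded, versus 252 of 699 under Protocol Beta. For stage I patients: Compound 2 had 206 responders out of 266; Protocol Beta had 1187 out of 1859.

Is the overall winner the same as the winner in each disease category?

Stage IV: Compound 2 970/2323 = 41.8%, Protocol Beta 67/227 = 29.5% → Compound 2
Stage III: Compound 2 559/1098 = 50.9%, Protocol Beta 252/699 = 36.1% → Compound 2
Stage I: Compound 2 206/266 = 77.4%, Protocol Beta 1187/1859 = 63.9% → Compound 2
Overall: Compound 2 1735/3687 = 47.1%, Protocol Beta 1506/2785 = 54.1% → Protocol Beta
Compound 2 wins each disease group but Protocol Beta wins overall — the comparison reverses. Compound 2's patients skew toward stage IV, which has a lower base rate.

No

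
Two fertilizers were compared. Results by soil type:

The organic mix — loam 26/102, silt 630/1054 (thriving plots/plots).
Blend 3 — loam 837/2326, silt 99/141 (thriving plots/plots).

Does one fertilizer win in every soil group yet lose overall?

Loam: the organic mix 26/102 = 25.5%, Blend 3 837/2326 = 36.0% → Blend 3
Silt: the organic mix 630/1054 = 59.8%, Blend 3 99/141 = 70.2% → Blend 3
Overall: the organic mix 656/1156 = 56.7%, Blend 3 936/2467 = 37.9% → the organic mix
Blend 3 wins each soil group but the organic mix wins overall — the comparison reverses. Blend 3's plots skew toward loam, which has a lower base rate.

Yes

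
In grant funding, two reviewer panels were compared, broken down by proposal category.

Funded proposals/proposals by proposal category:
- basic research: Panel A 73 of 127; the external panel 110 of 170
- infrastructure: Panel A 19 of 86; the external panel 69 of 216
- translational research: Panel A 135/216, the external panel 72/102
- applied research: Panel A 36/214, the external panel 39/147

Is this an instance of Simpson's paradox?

Basic research: Panel A 73/127 = 57.5%, the external panel 110/170 = 64.7% → the external panel
Infrastructure: Panel A 19/86 = 22.1%, the external panel 69/216 = 31.9% → the external panel
Translational research: Panel A 135/216 = 62.5%, the external panel 72/102 = 70.6% → the external panel
Applied research: Panel A 36/214 = 16.8%, the external panel 39/147 = 26.5% → the external panel
Overall: Panel A 263/643 = 40.9%, the external panel 290/635 = 45.7% → the external panel
The external panel wins overall and in every proposal group — no reversal.

No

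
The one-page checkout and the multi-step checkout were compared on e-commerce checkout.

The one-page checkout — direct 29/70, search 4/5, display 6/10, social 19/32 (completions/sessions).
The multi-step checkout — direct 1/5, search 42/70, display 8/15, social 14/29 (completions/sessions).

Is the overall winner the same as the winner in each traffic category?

No

Direct: the one-page checkout 29/70 = 41.4%, the multi-step checkout 1/5 = 20.0% → the one-page checkout
Search: the one-page checkout 4/5 = 80.0%, the multi-step checkout 42/70 = 60.0% → the one-page checkout
Display: the one-page checkout 6/10 = 60.0%, the multi-step checkout 8/15 = 53.3% → the one-page checkout
Social: the one-page checkout 19/32 = 59.4%, the multi-step checkout 14/29 = 48.3% → the one-page checkout
Overall: the one-page checkout 58/117 = 49.6%, the multi-step checkout 65/119 = 54.6% → the multi-step checkout
The one-page checkout wins each traffic group but the multi-step checkout wins overall — the comparison reverses. The one-page checkout's sessions skew toward direct, which has a lower base rate.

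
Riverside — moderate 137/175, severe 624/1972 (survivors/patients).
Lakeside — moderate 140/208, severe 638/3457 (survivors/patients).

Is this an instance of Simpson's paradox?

Moderate: Riverside 137/175 = 78.3%, Lakeside 140/208 = 67.3% → Riverside
Severe: Riverside 624/1972 = 31.6%, Lakeside 638/3457 = 18.5% → Riverside
Overall: Riverside 761/2147 = 35.4%, Lakeside 778/3665 = 21.2% → Riverside
Riverside wins overall and in every case group — no reversal.

No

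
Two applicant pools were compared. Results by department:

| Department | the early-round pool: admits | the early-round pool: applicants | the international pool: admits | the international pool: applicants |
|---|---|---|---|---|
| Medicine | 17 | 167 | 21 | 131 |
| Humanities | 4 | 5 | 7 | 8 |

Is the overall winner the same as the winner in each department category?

Medicine: the early-round pool 17/167 = 10.2%, the international pool 21/131 = 16.0% → the international pool
Humanities: the early-round pool 4/5 = 80.0%, the international pool 7/8 = 87.5% → the international pool
Overall: the early-round pool 21/172 = 12.2%, the international pool 28/139 = 20.1% → the international pool
The international pool wins overall and in every department group — no reversal.

Yes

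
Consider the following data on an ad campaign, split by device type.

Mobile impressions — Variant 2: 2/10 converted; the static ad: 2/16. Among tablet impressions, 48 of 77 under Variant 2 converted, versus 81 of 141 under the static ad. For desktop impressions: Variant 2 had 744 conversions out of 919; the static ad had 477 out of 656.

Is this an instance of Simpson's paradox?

Mobile: Variant 2 2/10 = 20.0%, the static ad 2/16 = 12.5% → Variant 2
Tablet: Variant 2 48/77 = 62.3%, the static ad 81/141 = 57.4% → Variant 2
Desktop: Variant 2 744/919 = 81.0%, the static ad 477/656 = 72.7% → Variant 2
Overall: Variant 2 794/1006 = 78.9%, the static ad 560/813 = 68.9% → Variant 2
Variant 2 wins overall and in every device group — no reversal.

No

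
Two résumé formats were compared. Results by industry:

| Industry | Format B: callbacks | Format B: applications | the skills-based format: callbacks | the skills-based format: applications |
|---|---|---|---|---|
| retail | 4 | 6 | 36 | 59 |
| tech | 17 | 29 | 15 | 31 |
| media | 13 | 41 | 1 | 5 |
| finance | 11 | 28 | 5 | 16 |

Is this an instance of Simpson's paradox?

Yes

Retail: Format B 4/6 = 66.7%, the skills-based format 36/59 = 61.0% → Format B
Tech: Format B 17/29 = 58.6%, the skills-based format 15/31 = 48.4% → Format B
Media: Format B 13/41 = 31.7%, the skills-based format 1/5 = 20.0% → Format B
Finance: Format B 11/28 = 39.3%, the skills-based format 5/16 = 31.2% → Format B
Overall: Format B 45/104 = 43.3%, the skills-based format 57/111 = 51.4% → the skills-based format
Format B wins each industry group but the skills-based format wins overall — the comparison reverses. Format B's applications skew toward media, which has a lower base rate.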